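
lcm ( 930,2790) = 2790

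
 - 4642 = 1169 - 5811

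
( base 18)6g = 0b1111100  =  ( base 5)444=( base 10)124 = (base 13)97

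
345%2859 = 345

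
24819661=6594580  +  18225081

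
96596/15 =6439 + 11/15 = 6439.73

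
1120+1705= 2825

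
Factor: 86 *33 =2838 = 2^1 * 3^1 * 11^1 * 43^1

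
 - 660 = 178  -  838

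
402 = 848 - 446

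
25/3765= 5/753 = 0.01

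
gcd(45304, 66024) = 56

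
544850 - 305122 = 239728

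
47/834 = 47/834 = 0.06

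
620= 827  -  207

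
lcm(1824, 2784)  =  52896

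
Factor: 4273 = 4273^1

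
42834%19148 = 4538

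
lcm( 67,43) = 2881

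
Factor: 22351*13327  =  7^1*31^1  *  103^1*13327^1 = 297871777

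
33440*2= 66880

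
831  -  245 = 586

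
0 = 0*9838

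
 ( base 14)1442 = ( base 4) 320002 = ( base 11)2770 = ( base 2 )111000000010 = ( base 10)3586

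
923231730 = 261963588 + 661268142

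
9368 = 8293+1075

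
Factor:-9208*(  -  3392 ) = 2^9*53^1*1151^1 = 31233536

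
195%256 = 195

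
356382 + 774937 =1131319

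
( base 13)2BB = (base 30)GC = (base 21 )129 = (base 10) 492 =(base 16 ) 1ec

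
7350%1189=216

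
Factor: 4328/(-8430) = - 2164/4215 = - 2^2 * 3^(  -  1)*5^( - 1)*281^( - 1)*541^1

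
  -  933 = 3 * ( - 311)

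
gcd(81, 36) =9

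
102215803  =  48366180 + 53849623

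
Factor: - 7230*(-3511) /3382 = 12692265/1691 = 3^1*5^1*19^( -1)*89^ ( - 1 )*241^1*3511^1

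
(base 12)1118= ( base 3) 2121002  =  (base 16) 764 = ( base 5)30032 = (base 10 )1892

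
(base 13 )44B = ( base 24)16J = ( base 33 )md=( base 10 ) 739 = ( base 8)1343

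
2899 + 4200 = 7099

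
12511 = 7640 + 4871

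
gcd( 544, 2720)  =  544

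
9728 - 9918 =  - 190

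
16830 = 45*374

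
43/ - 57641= - 1+57598/57641=- 0.00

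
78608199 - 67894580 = 10713619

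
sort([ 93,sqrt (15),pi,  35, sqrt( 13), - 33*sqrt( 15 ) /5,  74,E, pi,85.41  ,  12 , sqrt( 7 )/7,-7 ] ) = [ - 33*sqrt(15 )/5 , - 7, sqrt( 7 )/7,  E,pi, pi, sqrt( 13),sqrt( 15), 12, 35, 74, 85.41, 93]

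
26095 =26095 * 1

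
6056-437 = 5619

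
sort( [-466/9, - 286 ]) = [ - 286, - 466/9] 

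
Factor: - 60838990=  -2^1*5^1*6083899^1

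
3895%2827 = 1068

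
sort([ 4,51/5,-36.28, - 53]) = [-53,-36.28, 4 , 51/5 ]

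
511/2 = 255 +1/2  =  255.50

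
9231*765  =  7061715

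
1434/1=1434  =  1434.00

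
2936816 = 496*5921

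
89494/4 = 22373 + 1/2 = 22373.50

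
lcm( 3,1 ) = 3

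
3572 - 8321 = -4749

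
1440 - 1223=217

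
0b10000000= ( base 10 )128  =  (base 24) 58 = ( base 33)3T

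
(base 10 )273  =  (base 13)180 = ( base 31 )8P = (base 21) d0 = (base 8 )421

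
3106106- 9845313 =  - 6739207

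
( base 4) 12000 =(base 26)ek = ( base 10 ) 384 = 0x180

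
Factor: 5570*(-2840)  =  -2^4*5^2*71^1*557^1  =  -15818800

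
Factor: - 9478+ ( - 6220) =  - 2^1 * 47^1*167^1 = - 15698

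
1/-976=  - 1/976 = - 0.00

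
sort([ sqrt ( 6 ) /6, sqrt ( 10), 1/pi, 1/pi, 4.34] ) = [ 1/pi,1/pi,sqrt( 6 ) /6,sqrt (10) , 4.34 ]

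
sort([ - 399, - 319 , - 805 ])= [ - 805, - 399 , - 319 ] 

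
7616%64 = 0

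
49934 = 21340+28594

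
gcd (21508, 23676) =4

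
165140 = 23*7180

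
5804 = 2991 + 2813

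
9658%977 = 865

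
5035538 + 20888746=25924284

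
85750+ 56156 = 141906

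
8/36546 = 4/18273=0.00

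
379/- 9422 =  - 1+9043/9422 = -0.04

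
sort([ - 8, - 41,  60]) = [- 41, - 8,  60] 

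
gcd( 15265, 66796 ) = 1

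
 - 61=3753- 3814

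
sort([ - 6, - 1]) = [- 6, - 1]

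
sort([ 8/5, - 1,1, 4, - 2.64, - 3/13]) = [- 2.64, - 1, - 3/13,  1,  8/5, 4] 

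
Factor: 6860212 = 2^2*103^1*16651^1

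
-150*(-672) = 100800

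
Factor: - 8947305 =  - 3^2*5^1*198829^1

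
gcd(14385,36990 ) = 2055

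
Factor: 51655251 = 3^1*17218417^1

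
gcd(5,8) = 1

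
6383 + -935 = 5448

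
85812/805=106 + 482/805 = 106.60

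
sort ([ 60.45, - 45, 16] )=[ - 45,16,60.45] 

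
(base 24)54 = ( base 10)124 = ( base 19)6a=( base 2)1111100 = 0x7C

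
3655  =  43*85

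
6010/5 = 1202  =  1202.00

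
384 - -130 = 514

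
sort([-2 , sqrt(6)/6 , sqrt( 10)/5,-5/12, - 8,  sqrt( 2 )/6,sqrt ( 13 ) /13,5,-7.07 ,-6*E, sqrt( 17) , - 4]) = [ - 6*E,-8, - 7.07,  -  4, - 2, - 5/12,sqrt( 2 ) /6, sqrt(13 ) /13,sqrt(6 ) /6,  sqrt ( 10) /5, sqrt (17),5] 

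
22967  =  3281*7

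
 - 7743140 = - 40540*191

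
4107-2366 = 1741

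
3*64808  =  194424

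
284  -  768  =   - 484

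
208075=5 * 41615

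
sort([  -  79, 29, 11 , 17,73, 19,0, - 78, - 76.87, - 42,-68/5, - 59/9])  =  [ - 79, - 78, - 76.87,-42,- 68/5, - 59/9, 0,11, 17 , 19,29, 73 ]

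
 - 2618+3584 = 966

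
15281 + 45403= 60684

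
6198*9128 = 56575344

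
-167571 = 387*(-433 ) 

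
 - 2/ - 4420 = 1/2210 = 0.00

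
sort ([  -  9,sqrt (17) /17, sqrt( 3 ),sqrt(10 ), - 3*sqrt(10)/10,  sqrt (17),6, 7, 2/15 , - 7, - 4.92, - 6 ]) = [ -9,-7 ,-6, - 4.92,  -  3*sqrt( 10)/10 , 2/15, sqrt (17)/17, sqrt( 3 ) , sqrt( 10 ) , sqrt (17 ), 6 , 7]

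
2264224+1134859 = 3399083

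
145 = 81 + 64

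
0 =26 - 26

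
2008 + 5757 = 7765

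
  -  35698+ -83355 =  - 119053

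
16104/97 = 16104/97 = 166.02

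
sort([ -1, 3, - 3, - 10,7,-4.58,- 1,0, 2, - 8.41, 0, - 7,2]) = [ - 10,-8.41,-7,-4.58,-3,-1, - 1, 0, 0,2,2,3,7] 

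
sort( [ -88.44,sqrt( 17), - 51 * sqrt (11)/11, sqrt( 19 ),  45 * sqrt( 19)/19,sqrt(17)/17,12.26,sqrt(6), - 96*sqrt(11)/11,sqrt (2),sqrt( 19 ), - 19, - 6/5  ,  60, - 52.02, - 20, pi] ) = [ - 88.44,-52.02, - 96*sqrt( 11) /11 , - 20, - 19,-51*sqrt( 11)/11, - 6/5, sqrt( 17) /17,sqrt( 2),sqrt( 6 ),pi , sqrt(17), sqrt( 19 ), sqrt( 19), 45*sqrt( 19)/19, 12.26,60 ]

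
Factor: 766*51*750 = 29299500 = 2^2 * 3^2*5^3*17^1*383^1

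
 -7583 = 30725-38308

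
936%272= 120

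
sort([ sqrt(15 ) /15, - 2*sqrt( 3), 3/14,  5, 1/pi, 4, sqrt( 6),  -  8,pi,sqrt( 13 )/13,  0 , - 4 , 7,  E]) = [ - 8, - 4, - 2*sqrt( 3),0,  3/14, sqrt( 15 ) /15,  sqrt( 13) /13, 1/pi,  sqrt (6 ),E,pi,4, 5,7]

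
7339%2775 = 1789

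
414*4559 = 1887426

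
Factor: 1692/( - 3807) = - 2^2*3^( - 2) = - 4/9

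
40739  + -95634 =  - 54895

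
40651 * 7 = 284557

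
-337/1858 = - 337/1858 = - 0.18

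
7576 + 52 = 7628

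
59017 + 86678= 145695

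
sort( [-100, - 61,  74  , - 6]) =[  -  100 , - 61,-6, 74 ] 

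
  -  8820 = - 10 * 882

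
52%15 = 7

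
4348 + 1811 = 6159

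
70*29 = 2030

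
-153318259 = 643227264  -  796545523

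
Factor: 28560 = 2^4*3^1*5^1*7^1*17^1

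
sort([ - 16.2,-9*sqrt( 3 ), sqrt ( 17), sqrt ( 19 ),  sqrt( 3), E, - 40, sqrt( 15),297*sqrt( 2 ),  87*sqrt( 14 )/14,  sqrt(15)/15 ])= [-40,  -  16.2 ,-9*sqrt(  3), sqrt( 15)/15, sqrt(3 ), E, sqrt( 15), sqrt( 17),sqrt( 19 ), 87*sqrt (14 )/14, 297*sqrt(2 ) ]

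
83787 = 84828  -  1041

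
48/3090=8/515= 0.02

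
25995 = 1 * 25995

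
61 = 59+2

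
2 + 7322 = 7324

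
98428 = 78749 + 19679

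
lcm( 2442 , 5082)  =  188034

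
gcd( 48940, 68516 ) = 9788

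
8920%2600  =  1120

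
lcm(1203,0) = 0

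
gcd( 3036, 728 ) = 4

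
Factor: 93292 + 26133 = 5^2*17^1* 281^1 = 119425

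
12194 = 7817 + 4377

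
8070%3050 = 1970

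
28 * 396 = 11088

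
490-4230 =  - 3740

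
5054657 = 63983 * 79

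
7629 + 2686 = 10315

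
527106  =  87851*6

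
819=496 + 323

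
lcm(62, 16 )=496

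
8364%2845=2674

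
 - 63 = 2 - 65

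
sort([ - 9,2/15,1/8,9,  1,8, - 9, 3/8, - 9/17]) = [ - 9,-9, - 9/17,1/8,  2/15, 3/8, 1, 8,  9]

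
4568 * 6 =27408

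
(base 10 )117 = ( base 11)a7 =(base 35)3C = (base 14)85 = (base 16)75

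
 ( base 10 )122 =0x7A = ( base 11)101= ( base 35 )3H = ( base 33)3N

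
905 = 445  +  460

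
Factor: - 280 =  - 2^3*5^1*7^1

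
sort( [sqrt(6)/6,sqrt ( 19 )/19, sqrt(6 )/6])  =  [ sqrt(19) /19 , sqrt( 6)/6, sqrt( 6) /6]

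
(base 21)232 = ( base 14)4b9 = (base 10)947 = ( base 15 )432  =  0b1110110011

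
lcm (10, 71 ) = 710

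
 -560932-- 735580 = 174648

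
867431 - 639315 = 228116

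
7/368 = 7/368 = 0.02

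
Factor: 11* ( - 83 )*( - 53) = 48389 =11^1*53^1 * 83^1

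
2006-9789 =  - 7783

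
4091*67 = 274097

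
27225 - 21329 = 5896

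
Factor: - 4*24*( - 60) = 2^7*3^2*5^1 = 5760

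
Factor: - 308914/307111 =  - 2^1*7^( - 1) * 73^ (- 1)*257^1 = - 514/511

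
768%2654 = 768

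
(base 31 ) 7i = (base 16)eb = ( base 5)1420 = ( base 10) 235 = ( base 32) 7B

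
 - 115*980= -112700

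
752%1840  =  752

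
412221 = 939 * 439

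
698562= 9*77618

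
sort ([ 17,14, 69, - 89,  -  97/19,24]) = [ - 89,- 97/19,14,17,24 , 69]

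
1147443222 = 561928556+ 585514666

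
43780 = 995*44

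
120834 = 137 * 882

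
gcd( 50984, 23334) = 2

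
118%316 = 118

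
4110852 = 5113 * 804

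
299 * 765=228735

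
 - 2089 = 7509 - 9598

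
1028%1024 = 4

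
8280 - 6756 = 1524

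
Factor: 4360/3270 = 4/3 = 2^2*3^ (-1)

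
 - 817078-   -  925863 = 108785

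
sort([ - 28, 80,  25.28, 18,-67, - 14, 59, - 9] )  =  [ - 67, - 28,-14,-9, 18,  25.28,59, 80]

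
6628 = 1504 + 5124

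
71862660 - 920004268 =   -  848141608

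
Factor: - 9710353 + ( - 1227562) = -10937915 =- 5^1*2187583^1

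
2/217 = 2/217 = 0.01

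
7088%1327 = 453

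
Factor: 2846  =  2^1*1423^1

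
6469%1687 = 1408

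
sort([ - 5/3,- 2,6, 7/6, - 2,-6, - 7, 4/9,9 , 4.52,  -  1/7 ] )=[ - 7, - 6, - 2, - 2, - 5/3,-1/7,4/9,7/6,4.52,6, 9]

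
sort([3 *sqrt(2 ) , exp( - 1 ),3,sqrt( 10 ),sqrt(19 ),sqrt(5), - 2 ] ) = [ - 2,exp ( - 1), sqrt (5 ), 3,sqrt(10),3*sqrt(2),sqrt (19) ] 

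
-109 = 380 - 489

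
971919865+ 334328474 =1306248339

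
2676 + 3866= 6542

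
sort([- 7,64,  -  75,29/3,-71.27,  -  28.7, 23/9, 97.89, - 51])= [ - 75, - 71.27, - 51, - 28.7,-7, 23/9,29/3, 64, 97.89 ]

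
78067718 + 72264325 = 150332043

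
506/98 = 5 + 8/49 = 5.16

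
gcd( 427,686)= 7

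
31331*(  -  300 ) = -9399300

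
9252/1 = 9252 = 9252.00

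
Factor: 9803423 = 7^1*1400489^1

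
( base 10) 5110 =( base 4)1033312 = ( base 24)8KM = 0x13F6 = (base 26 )7EE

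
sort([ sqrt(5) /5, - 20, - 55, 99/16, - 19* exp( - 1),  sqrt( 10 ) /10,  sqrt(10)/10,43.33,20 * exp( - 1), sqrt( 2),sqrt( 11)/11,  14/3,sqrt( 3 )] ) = [ - 55, - 20, - 19 * exp( -1),  sqrt( 11) /11, sqrt( 10) /10,sqrt( 10)/10,  sqrt( 5)/5, sqrt(2 ) , sqrt ( 3),  14/3,99/16 , 20*exp(-1),43.33 ] 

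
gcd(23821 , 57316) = 7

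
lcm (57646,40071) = 3285822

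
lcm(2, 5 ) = 10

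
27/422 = 27/422 = 0.06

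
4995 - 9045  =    -  4050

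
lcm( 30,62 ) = 930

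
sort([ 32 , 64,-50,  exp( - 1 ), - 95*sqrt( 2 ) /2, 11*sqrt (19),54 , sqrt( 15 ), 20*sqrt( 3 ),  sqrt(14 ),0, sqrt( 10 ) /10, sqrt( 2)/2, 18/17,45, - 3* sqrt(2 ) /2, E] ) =[ - 95 * sqrt( 2)/2, - 50, - 3*sqrt( 2 ) /2,  0,sqrt( 10 ) /10,  exp( - 1 ),sqrt(2) /2,18/17,E,sqrt( 14),sqrt(15 ),32,  20*sqrt( 3), 45,  11*sqrt(19 ), 54,64 ]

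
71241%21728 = 6057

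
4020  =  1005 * 4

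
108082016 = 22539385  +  85542631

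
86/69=1 + 17/69 = 1.25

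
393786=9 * 43754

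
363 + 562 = 925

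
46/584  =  23/292 = 0.08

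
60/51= 1 + 3/17 = 1.18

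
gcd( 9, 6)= 3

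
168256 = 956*176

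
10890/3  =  3630  =  3630.00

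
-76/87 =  - 76/87 = -0.87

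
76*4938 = 375288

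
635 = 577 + 58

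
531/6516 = 59/724 = 0.08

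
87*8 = 696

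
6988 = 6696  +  292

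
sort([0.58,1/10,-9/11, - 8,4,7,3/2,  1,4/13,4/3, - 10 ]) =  [ - 10, - 8, - 9/11, 1/10, 4/13,0.58 , 1, 4/3, 3/2,4, 7]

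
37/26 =37/26 =1.42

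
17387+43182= 60569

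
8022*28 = 224616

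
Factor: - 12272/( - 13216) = 2^( -1)*7^( - 1 )*13^1  =  13/14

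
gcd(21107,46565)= 1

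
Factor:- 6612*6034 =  - 39896808=-  2^3*3^1 *7^1*19^1*29^1*431^1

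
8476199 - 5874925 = 2601274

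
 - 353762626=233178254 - 586940880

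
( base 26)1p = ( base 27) 1o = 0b110011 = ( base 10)51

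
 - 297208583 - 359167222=-656375805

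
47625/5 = 9525 = 9525.00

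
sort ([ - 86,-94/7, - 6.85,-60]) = [ - 86, - 60, - 94/7, - 6.85 ]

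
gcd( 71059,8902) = 1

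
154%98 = 56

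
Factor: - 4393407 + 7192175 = 2798768 = 2^4* 7^1*24989^1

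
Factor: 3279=3^1*1093^1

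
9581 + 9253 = 18834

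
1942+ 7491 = 9433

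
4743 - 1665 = 3078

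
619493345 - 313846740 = 305646605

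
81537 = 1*81537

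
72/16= 4 + 1/2= 4.50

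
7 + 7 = 14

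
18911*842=15923062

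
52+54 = 106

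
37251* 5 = 186255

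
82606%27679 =27248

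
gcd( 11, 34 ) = 1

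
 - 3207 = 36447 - 39654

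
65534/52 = 1260 + 7/26=1260.27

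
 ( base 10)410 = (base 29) e4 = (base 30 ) dk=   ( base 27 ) f5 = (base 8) 632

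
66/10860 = 11/1810 = 0.01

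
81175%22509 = 13648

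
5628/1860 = 3 + 4/155  =  3.03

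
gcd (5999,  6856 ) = 857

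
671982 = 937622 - 265640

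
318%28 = 10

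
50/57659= 50/57659 = 0.00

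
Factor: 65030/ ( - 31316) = -32515/15658= -2^( - 1)*5^1*7^1*929^1*7829^ (  -  1 )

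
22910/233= 98 + 76/233 =98.33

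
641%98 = 53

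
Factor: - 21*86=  - 2^1 * 3^1 * 7^1*43^1 = - 1806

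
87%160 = 87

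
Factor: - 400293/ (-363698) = 2^ ( - 1) * 3^2 * 17^( - 1)*19^(  -  1)*79^1 = 711/646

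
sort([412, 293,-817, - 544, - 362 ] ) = [-817 , - 544, - 362 , 293,  412] 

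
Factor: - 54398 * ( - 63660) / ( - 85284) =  - 288581390/7107 = - 2^1*3^( - 1)*5^1*23^( - 1)*59^1*103^( - 1 ) * 461^1 * 1061^1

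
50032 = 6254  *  8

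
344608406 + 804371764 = 1148980170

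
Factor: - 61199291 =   -  5507^1*11113^1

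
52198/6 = 26099/3 = 8699.67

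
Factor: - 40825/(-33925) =71/59 = 59^(-1 )*71^1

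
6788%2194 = 206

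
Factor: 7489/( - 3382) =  - 2^( - 1 ) * 19^( - 1)*89^( - 1)*7489^1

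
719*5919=4255761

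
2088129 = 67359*31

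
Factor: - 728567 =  -7^1*29^1 * 37^1 * 97^1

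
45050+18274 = 63324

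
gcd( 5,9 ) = 1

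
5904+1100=7004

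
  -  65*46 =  - 2990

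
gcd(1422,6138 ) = 18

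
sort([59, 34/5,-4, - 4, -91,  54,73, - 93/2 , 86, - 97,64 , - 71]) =[ - 97, - 91, - 71,-93/2, - 4, - 4, 34/5, 54, 59,64,73,86 ]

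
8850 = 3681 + 5169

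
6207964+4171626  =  10379590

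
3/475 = 3/475  =  0.01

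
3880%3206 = 674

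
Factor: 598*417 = 2^1*3^1*13^1 * 23^1*139^1 = 249366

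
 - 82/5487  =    -  1+5405/5487 = - 0.01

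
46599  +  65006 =111605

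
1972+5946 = 7918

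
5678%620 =98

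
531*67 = 35577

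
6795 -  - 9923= 16718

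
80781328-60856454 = 19924874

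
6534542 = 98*66679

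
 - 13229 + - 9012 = - 22241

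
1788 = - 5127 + 6915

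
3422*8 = 27376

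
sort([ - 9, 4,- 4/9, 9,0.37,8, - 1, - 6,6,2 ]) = [ - 9, - 6, - 1, - 4/9, 0.37, 2 , 4,  6,8,9 ] 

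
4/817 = 4/817= 0.00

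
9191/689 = 13+18/53 = 13.34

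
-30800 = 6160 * ( - 5) 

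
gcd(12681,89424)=9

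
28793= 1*28793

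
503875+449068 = 952943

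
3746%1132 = 350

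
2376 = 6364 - 3988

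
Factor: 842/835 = 2^1 * 5^( - 1 ) * 167^( - 1 )*421^1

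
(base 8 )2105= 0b10001000101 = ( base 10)1093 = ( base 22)25F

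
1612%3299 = 1612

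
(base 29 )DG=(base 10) 393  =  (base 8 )611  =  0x189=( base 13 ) 243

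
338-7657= -7319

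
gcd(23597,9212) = 7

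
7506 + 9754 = 17260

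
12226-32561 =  -20335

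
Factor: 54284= 2^2*41^1*331^1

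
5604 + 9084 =14688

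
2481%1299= 1182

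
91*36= 3276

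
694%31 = 12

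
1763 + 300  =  2063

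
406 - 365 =41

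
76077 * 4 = 304308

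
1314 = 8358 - 7044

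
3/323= 3/323 = 0.01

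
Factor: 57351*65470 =3754769970 = 2^1*3^1*5^1*7^1*2731^1* 6547^1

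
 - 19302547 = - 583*33109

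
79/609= 79/609 = 0.13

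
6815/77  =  6815/77= 88.51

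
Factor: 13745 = 5^1*2749^1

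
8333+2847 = 11180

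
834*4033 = 3363522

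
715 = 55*13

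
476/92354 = 238/46177 = 0.01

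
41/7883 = 41/7883 = 0.01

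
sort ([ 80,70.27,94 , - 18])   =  [ - 18, 70.27,  80,94] 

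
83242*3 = 249726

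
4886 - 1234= 3652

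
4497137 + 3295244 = 7792381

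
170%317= 170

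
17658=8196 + 9462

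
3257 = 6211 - 2954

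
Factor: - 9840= - 2^4*3^1*5^1*41^1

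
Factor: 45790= 2^1*5^1*19^1*241^1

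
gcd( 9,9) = 9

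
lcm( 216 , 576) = 1728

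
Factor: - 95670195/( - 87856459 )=3^1*5^1*17^ ( - 1 ) *263^1*929^( - 1 )*5563^( - 1 )*24251^1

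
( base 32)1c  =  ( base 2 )101100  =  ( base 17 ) 2a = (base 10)44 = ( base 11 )40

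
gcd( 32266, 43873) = 73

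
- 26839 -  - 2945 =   -  23894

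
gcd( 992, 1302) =62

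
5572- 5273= 299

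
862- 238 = 624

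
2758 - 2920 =-162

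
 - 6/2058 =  - 1/343   =  - 0.00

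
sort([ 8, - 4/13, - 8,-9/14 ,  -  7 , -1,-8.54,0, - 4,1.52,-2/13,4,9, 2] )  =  [ - 8.54, - 8, - 7 , - 4, - 1,-9/14, - 4/13, - 2/13, 0,1.52,2,4 , 8,9]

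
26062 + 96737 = 122799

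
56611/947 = 59 + 738/947 = 59.78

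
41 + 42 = 83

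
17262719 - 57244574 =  - 39981855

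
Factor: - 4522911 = - 3^1 *1507637^1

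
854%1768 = 854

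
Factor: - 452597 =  - 452597^1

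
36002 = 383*94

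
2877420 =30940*93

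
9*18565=167085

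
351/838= 351/838=0.42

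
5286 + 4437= 9723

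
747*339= 253233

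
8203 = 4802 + 3401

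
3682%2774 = 908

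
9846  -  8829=1017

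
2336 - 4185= - 1849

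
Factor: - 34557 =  - 3^1*11519^1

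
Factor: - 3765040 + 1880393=- 41^1*43^1*1069^1 = - 1884647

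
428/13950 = 214/6975 = 0.03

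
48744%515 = 334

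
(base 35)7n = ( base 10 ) 268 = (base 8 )414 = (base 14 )152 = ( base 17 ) FD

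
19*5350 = 101650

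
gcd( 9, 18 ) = 9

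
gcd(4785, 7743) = 87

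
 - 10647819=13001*( - 819 )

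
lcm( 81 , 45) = 405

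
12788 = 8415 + 4373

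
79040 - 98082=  - 19042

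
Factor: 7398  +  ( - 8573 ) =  - 1175 = -  5^2*47^1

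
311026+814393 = 1125419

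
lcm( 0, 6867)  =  0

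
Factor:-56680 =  - 2^3*  5^1 * 13^1 * 109^1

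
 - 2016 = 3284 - 5300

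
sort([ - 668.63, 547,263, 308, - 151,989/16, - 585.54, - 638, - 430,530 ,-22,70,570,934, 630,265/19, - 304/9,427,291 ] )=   [ - 668.63, - 638, - 585.54, - 430,-151,-304/9,-22, 265/19,989/16,70,  263, 291 , 308,427 , 530,547, 570,630,934] 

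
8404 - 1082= 7322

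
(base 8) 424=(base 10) 276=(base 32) 8k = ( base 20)dg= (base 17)G4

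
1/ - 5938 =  -1/5938 = - 0.00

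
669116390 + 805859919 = 1474976309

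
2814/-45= - 63 + 7/15 =-62.53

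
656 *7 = 4592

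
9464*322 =3047408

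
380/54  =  7 + 1/27 = 7.04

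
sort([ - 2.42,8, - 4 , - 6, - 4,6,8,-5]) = [ - 6, - 5, - 4,  -  4,  -  2.42,6, 8 , 8]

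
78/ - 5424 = - 13/904= - 0.01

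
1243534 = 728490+515044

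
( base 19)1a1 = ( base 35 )fr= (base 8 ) 1050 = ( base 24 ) N0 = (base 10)552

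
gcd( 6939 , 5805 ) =27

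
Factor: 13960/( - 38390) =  - 4/11 = - 2^2 * 11^(  -  1 ) 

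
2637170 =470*5611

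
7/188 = 7/188 = 0.04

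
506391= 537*943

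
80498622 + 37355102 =117853724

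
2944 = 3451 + - 507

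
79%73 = 6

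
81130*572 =46406360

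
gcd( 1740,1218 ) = 174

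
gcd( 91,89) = 1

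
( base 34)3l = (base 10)123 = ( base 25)4N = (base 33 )3O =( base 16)7b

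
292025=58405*5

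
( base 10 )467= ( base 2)111010011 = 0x1D3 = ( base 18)17h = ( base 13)29c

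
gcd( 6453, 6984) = 9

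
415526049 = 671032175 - 255506126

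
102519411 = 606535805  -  504016394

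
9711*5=48555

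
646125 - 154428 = 491697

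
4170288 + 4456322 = 8626610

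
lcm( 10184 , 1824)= 122208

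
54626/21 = 54626/21 = 2601.24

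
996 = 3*332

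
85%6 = 1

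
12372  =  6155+6217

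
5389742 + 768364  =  6158106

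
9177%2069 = 901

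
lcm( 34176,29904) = 239232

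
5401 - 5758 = -357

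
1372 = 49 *28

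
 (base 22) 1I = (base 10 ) 40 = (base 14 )2C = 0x28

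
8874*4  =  35496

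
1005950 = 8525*118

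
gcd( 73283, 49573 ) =1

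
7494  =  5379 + 2115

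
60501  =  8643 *7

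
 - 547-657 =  - 1204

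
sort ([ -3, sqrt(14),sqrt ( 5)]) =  [ - 3, sqrt(5),sqrt(14) ]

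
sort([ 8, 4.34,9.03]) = [4.34, 8, 9.03]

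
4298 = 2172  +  2126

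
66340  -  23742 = 42598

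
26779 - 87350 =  - 60571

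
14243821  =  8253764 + 5990057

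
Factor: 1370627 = 29^1*151^1*313^1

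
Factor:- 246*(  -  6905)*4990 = 8476163700 = 2^2*3^1*5^2*41^1*499^1*1381^1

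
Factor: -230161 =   -  23^1  *10007^1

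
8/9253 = 8/9253 = 0.00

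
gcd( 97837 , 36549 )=1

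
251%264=251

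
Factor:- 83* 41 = - 41^1*83^1 = -3403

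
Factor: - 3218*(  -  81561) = 2^1*3^1*31^1 *877^1*1609^1  =  262463298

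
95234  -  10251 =84983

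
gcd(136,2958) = 34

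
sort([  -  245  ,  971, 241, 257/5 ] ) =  [-245,  257/5, 241 , 971] 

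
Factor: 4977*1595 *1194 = 2^1 * 3^3*5^1 * 7^1 * 11^1*29^1*79^1*199^1 =9478348110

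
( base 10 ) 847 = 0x34F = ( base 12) 5a7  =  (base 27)14a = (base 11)700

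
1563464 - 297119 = 1266345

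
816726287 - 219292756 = 597433531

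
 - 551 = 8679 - 9230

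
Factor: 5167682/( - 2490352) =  - 2^( - 3)*13^2*317^ (-1)*  491^( - 1 )*15289^1 =- 2583841/1245176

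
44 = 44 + 0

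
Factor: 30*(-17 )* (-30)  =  15300 = 2^2  *3^2  *  5^2*17^1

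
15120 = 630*24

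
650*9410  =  6116500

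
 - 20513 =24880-45393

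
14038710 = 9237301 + 4801409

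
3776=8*472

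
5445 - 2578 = 2867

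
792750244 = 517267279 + 275482965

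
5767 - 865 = 4902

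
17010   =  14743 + 2267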